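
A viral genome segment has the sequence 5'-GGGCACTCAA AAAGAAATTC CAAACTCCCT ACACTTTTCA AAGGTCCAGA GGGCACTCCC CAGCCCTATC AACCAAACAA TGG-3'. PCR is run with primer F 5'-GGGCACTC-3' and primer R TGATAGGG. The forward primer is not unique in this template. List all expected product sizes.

The forward primer GGGCACTC matches the top strand at positions 1–8, 51–58.
The reverse primer's reverse complement is CCCTATCA, matching at positions 64–71.
Each forward site pairs with the reverse site to give a product ending at position 71: sizes 71, 21 bp.

71 bp, 21 bp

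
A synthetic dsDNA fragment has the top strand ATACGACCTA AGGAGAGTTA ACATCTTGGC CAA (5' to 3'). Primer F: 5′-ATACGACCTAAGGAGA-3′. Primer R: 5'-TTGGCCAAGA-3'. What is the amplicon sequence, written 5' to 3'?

5'-ATACGACCTAAGGAGAGTTAACATCTTGGCCAA-3'

Scanning the template, ATACGACCTAAGGAGA occurs at positions 1–16; this primer anneals to the bottom strand there with its 3' end pointing downstream.
Reverse complement of the reverse primer: TCTTGGCCAA. This occurs on the top strand at positions 24–33.
The product is the template from position 1 through 33 (33 bp).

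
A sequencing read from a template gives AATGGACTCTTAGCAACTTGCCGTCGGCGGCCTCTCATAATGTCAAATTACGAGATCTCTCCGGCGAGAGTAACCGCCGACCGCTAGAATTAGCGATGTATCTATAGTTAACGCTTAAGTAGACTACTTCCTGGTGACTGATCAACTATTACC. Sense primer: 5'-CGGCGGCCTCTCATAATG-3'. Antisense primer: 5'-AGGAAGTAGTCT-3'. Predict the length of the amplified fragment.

108 bp

The forward primer matches the template at positions 25–42.
Taking the reverse complement of AGGAAGTAGTCT gives AGACTACTTCCT, found at positions 121–132 on the template; the primer anneals here to the top strand with its 3' end pointing upstream.
The product runs from position 25 to position 132, so its length is 132 − 25 + 1 = 108 bp.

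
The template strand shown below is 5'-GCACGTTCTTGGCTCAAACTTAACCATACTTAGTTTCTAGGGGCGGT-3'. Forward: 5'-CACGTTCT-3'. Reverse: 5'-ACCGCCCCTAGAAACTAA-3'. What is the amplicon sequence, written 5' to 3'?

The forward primer matches the template at positions 2–9.
Reverse complement of the reverse primer: TTAGTTTCTAGGGGCGGT. This occurs on the top strand at positions 30–47.
The product is the template from position 2 through 47 (46 bp).

5'-CACGTTCTTGGCTCAAACTTAACCATACTTAGTTTCTAGGGGCGGT-3'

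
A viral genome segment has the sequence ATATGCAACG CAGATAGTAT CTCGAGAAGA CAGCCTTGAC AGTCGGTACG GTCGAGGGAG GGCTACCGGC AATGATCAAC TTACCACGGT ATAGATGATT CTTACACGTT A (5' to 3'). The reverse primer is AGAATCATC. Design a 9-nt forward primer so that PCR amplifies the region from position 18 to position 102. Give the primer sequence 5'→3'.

The reverse primer's reverse complement GATGATTCT matches the template at positions 94–102; the product starts at position 18.
The forward primer is identical to the top strand over positions 18–26: TATCTCGAG.

5'-TATCTCGAG-3'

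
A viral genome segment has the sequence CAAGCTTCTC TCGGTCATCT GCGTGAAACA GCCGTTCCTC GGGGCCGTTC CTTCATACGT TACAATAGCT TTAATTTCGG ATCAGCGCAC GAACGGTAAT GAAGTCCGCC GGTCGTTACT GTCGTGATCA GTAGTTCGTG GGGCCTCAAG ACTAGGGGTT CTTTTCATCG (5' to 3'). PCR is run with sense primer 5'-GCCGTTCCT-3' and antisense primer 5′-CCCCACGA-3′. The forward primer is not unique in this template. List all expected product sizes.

The forward primer GCCGTTCCT matches the top strand at positions 31–39, 44–52.
The reverse primer's reverse complement is TCGTGGGG, matching at positions 136–143.
Each forward site pairs with the reverse site to give a product ending at position 143: sizes 113, 100 bp.

113 bp, 100 bp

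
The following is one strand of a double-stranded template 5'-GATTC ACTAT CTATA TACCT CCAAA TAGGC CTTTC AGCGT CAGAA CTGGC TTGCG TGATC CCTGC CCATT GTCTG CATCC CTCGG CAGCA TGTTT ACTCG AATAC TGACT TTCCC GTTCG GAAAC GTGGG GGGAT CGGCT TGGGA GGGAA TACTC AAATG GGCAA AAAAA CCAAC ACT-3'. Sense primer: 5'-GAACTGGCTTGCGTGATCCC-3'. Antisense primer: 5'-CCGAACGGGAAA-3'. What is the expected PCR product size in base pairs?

79 bp

Scanning the template, GAACTGGCTTGCGTGATCCC occurs at positions 43–62; this primer anneals to the bottom strand there with its 3' end pointing downstream.
The reverse primer's reverse complement is TTTCCCGTTCGG, which matches the template at positions 110–121.
Product length = (reverse-primer end) − (forward-primer start) + 1 = 121 − 43 + 1 = 79 bp.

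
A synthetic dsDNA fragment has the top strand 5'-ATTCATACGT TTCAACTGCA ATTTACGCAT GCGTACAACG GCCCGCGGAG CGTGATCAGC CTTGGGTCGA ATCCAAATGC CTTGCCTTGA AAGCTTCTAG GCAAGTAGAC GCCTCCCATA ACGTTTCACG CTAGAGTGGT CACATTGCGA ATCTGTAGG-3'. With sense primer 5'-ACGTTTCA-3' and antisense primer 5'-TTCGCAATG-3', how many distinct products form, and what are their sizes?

The forward primer ACGTTTCA matches the top strand at positions 7–14, 121–128.
The reverse primer's reverse complement is CATTGCGAA, matching at positions 143–151.
Each forward site pairs with the reverse site to give a product ending at position 151: sizes 145, 31 bp.

Two products: 145 bp, 31 bp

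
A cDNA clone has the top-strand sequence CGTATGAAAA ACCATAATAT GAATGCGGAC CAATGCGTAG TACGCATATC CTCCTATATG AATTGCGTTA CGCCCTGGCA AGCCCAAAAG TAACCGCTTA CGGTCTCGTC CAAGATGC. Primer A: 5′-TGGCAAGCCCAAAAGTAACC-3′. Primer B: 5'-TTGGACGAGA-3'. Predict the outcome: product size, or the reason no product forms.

Primer A (TGGCAAGCCCAAAAGTAACC) matches the top strand at positions 76–95; it acts as a forward primer.
Primer B's reverse complement is TCTCGTCCAA, matching the top strand at positions 104–113; it acts as a reverse primer.
The 3' ends face each other across positions 76–113, giving a 38 bp product.

Yes — a 38 bp product.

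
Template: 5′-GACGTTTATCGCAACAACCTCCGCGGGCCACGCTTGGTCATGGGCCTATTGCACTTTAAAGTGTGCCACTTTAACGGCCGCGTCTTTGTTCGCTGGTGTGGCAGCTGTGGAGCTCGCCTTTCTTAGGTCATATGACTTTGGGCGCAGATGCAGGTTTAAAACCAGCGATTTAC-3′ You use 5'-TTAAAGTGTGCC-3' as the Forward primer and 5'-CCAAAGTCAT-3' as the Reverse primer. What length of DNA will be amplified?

Forward primer TTAAAGTGTGCC is found on the top strand at positions 56–67.
The reverse primer's reverse complement is ATGACTTTGG, which matches the template at positions 132–141.
Amplicon spans positions 56–141: 86 bp.

86 bp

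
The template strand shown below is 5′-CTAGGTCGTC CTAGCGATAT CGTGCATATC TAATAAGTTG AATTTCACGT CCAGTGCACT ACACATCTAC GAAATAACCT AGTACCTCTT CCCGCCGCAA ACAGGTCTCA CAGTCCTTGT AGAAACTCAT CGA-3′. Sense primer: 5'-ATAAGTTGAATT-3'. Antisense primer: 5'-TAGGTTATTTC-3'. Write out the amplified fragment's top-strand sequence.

The forward primer matches the template at positions 33–44.
Reverse complement of the reverse primer: GAAATAACCTA. This occurs on the top strand at positions 71–81.
The product is the template from position 33 through 81 (49 bp).

5'-ATAAGTTGAATTTCACGTCCAGTGCACTACACATCTACGAAATAACCTA-3'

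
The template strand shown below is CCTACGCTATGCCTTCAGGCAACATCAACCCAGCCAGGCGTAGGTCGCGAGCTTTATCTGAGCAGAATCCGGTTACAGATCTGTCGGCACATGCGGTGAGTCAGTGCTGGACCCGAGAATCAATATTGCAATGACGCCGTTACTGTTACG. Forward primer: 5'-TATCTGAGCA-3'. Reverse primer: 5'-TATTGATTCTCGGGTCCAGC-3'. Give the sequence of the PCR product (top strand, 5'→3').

5'-TATCTGAGCAGAATCCGGTTACAGATCTGTCGGCACATGCGGTGAGTCAGTGCTGGACCCGAGAATCAATA-3'

The forward primer matches the template at positions 55–64.
Reverse complement of the reverse primer: GCTGGACCCGAGAATCAATA. This occurs on the top strand at positions 106–125.
The product is the template from position 55 through 125 (71 bp).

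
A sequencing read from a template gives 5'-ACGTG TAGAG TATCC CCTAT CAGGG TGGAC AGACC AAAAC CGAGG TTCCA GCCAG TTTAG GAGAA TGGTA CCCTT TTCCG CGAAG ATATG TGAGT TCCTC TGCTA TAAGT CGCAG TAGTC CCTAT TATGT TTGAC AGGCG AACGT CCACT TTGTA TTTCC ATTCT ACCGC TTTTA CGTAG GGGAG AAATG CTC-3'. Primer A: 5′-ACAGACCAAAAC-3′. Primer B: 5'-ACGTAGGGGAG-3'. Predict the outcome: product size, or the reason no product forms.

No product — both primers anneal to the same strand and extend in the same direction.

Primer A (ACAGACCAAAAC) matches the top strand at positions 29–40 (3' end points downstream).
Primer B (ACGTAGGGGAG) also matches the top strand directly, at positions 175–185 — its reverse complement CTCCCCTACGT is not present.
Both primers anneal to the bottom strand with 3' ends pointing the same way, so neither can prime synthesis back toward the other.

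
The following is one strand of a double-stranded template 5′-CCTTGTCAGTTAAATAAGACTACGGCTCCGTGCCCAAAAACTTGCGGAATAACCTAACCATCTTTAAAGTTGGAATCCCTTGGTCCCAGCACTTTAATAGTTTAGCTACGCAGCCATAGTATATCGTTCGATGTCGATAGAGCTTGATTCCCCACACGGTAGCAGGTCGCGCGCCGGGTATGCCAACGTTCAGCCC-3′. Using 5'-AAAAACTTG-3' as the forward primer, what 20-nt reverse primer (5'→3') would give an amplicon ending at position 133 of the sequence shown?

5'-CATCGAACGATATACTATGG-3'

The forward primer binds at positions 36–44; the product's 3' end on the top strand is position 133.
The reverse primer anneals to the top strand over positions 114–133, i.e. to CCATAGTATATCGTTCGATG.
Its sequence written 5'→3' is the reverse complement: CATCGAACGATATACTATGG.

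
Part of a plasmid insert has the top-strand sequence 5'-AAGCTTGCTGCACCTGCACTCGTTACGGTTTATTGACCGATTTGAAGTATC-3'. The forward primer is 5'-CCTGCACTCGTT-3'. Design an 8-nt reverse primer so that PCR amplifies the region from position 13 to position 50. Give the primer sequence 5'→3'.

The product's 3' end on the top strand is position 50.
The reverse primer anneals to the top strand over positions 43–50, i.e. to TGAAGTAT.
Its sequence written 5'→3' is the reverse complement: ATACTTCA.

5'-ATACTTCA-3'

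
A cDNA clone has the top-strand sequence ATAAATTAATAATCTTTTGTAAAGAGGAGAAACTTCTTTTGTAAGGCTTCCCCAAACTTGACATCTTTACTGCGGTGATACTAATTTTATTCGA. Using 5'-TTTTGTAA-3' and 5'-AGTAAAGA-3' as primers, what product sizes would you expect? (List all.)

57 bp, 35 bp

The forward primer TTTTGTAA matches the top strand at positions 15–22, 37–44.
The reverse primer's reverse complement is TCTTTACT, matching at positions 64–71.
Each forward site pairs with the reverse site to give a product ending at position 71: sizes 57, 35 bp.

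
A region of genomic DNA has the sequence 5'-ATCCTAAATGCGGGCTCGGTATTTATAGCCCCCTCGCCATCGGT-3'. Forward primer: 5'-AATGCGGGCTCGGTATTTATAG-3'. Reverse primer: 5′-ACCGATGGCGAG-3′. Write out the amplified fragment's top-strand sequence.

The forward primer matches the template at positions 7–28.
Taking the reverse complement of ACCGATGGCGAG gives CTCGCCATCGGT, found at positions 33–44 on the template; the primer anneals here to the top strand with its 3' end pointing upstream.
The product is the template from position 7 through 44 (38 bp).

5'-AATGCGGGCTCGGTATTTATAGCCCCCTCGCCATCGGT-3'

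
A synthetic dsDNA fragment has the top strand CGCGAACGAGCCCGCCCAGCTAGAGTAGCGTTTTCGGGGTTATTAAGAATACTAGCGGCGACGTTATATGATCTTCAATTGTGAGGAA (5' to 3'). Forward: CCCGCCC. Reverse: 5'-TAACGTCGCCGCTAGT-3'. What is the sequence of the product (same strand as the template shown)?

Forward primer CCCGCCC is found on the top strand at positions 11–17.
The reverse primer's reverse complement is ACTAGCGGCGACGTTA, which matches the template at positions 51–66.
The product is the template from position 11 through 66 (56 bp).

5'-CCCGCCCAGCTAGAGTAGCGTTTTCGGGGTTATTAAGAATACTAGCGGCGACGTTA-3'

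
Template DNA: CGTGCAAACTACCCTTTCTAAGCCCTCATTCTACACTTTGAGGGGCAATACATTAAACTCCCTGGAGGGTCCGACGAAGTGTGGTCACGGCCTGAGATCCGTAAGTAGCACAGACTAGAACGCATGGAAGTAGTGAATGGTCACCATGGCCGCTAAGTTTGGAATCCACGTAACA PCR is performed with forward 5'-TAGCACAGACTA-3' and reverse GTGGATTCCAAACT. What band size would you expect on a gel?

64 bp

Scanning the template, TAGCACAGACTA occurs at positions 106–117; this primer anneals to the bottom strand there with its 3' end pointing downstream.
The reverse primer's reverse complement is AGTTTGGAATCCAC, which matches the template at positions 156–169.
Product length = (reverse-primer end) − (forward-primer start) + 1 = 169 − 106 + 1 = 64 bp.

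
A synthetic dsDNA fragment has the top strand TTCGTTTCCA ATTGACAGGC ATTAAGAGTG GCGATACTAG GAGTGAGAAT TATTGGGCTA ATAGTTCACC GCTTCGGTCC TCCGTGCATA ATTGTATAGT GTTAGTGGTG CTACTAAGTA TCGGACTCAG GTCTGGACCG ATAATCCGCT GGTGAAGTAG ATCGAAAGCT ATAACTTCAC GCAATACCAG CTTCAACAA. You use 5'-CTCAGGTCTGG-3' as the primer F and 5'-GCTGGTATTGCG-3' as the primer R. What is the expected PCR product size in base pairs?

Forward primer CTCAGGTCTGG is found on the top strand at positions 126–136.
Taking the reverse complement of GCTGGTATTGCG gives CGCAATACCAGC, found at positions 180–191 on the template; the primer anneals here to the top strand with its 3' end pointing upstream.
The product runs from position 126 to position 191, so its length is 191 − 126 + 1 = 66 bp.

66 bp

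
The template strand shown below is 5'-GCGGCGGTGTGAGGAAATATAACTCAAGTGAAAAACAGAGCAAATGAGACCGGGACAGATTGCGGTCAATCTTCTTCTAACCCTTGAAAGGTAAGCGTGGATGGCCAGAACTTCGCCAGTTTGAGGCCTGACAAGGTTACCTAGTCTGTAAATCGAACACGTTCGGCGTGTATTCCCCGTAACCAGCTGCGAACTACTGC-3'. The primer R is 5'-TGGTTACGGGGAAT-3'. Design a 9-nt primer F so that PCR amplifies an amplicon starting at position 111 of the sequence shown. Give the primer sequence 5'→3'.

5'-CTTCGCCAG-3'

The reverse primer's reverse complement ATTCCCCGTAACCA matches the template at positions 172–185; the product starts at position 111.
The forward primer is identical to the top strand over positions 111–119: CTTCGCCAG.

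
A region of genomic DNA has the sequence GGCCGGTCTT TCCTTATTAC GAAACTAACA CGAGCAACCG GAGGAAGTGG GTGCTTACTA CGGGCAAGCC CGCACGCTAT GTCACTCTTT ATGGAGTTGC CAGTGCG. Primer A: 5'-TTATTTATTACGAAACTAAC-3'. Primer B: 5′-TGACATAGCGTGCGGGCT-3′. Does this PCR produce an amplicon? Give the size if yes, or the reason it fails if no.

No product — primer A has no binding site in the template.

Primer A (TTATTTATTACGAAACTAAC) does not match the top strand, and its reverse complement GTTAGTTTCGTAATAAATAA does not match either.
With no annealing site for primer A, no amplification occurs.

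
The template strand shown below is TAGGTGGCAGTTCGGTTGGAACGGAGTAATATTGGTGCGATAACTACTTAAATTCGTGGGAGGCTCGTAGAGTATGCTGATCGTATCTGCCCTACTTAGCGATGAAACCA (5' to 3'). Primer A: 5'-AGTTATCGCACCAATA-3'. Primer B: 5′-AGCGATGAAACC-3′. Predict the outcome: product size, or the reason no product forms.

No product — the primers' 3' ends point away from each other.

Primer A (AGTTATCGCACCAATA) has reverse complement TATTGGTGCGATAACT, which matches the top strand at positions 30–45; primer A anneals to the top strand there with its 3' end pointing upstream toward position 30.
Primer B (AGCGATGAAACC) matches the top strand directly at positions 98–109; it anneals to the bottom strand with its 3' end pointing downstream toward position 109.
The 3' ends diverge (primer A extends toward position 1, primer B toward position 110), so the primers never converge on a shared product.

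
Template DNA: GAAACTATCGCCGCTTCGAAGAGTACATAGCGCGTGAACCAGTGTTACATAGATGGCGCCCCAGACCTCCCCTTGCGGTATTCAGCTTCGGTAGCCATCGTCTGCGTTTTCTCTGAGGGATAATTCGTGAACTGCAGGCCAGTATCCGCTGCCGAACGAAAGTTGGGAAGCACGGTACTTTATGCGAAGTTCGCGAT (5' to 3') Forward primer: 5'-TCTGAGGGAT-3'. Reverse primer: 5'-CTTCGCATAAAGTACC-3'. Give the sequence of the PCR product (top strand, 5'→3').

5'-TCTGAGGGATAATTCGTGAACTGCAGGCCAGTATCCGCTGCCGAACGAAAGTTGGGAAGCACGGTACTTTATGCGAAG-3'

The forward primer matches the template at positions 112–121.
The reverse primer's reverse complement is GGTACTTTATGCGAAG, which matches the template at positions 174–189.
The product is the template from position 112 through 189 (78 bp).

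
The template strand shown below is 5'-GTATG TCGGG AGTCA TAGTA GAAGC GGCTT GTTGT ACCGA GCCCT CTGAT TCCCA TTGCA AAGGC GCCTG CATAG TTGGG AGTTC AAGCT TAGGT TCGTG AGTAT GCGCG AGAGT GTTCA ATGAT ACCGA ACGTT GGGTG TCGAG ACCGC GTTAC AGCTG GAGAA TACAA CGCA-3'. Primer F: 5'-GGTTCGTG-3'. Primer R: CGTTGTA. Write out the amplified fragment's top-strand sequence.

5'-GGTTCGTGAGTATGCGCGAGAGTGTTCAATGATACCGAACGTTGGGTGTCGAGACCGCGTTACAGCTGGAGAATACAACG-3'

Forward primer GGTTCGTG is found on the top strand at positions 93–100.
The reverse primer's reverse complement is TACAACG, which matches the template at positions 166–172.
The product is the template from position 93 through 172 (80 bp).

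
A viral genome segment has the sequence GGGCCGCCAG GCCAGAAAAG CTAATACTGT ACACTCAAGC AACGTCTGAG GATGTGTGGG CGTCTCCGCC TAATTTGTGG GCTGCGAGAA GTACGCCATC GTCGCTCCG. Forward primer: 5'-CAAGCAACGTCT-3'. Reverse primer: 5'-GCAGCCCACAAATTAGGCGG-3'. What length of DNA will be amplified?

Forward primer CAAGCAACGTCT is found on the top strand at positions 36–47.
The reverse primer's reverse complement is CCGCCTAATTTGTGGGCTGC, which matches the template at positions 66–85.
Product length = (reverse-primer end) − (forward-primer start) + 1 = 85 − 36 + 1 = 50 bp.

50 bp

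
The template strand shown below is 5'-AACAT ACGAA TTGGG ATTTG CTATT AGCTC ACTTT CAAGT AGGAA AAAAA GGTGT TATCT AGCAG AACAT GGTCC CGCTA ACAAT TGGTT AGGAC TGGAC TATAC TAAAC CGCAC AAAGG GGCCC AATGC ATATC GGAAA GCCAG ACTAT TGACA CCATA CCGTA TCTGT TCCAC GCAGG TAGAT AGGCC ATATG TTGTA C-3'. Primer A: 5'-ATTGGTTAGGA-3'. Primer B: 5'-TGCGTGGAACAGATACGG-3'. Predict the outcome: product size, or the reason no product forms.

Primer A (ATTGGTTAGGA) matches the top strand at positions 84–94; it acts as a forward primer.
Primer B's reverse complement is CCGTATCTGTTCCACGCA, matching the top strand at positions 161–178; it acts as a reverse primer.
The 3' ends face each other across positions 84–178, giving a 95 bp product.

Yes — a 95 bp product.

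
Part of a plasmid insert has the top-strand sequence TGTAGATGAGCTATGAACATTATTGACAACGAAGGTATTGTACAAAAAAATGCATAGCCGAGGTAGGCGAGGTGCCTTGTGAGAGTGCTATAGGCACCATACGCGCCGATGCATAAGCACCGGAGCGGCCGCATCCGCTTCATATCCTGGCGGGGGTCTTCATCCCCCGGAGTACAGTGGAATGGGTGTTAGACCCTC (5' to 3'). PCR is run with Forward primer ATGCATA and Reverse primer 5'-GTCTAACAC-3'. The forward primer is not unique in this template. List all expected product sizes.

The forward primer ATGCATA matches the top strand at positions 50–56, 109–115.
The reverse primer's reverse complement is GTGTTAGAC, matching at positions 186–194.
Each forward site pairs with the reverse site to give a product ending at position 194: sizes 145, 86 bp.

145 bp, 86 bp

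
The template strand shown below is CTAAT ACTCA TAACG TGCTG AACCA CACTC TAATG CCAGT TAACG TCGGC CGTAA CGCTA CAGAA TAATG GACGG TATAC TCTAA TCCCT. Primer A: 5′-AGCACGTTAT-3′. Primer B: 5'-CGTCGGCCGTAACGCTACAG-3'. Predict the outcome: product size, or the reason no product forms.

No product — the primers' 3' ends point away from each other.

Primer A (AGCACGTTAT) has reverse complement ATAACGTGCT, which matches the top strand at positions 10–19; primer A anneals to the top strand there with its 3' end pointing upstream toward position 10.
Primer B (CGTCGGCCGTAACGCTACAG) matches the top strand directly at positions 44–63; it anneals to the bottom strand with its 3' end pointing downstream toward position 63.
The 3' ends diverge (primer A extends toward position 1, primer B toward position 90), so the primers never converge on a shared product.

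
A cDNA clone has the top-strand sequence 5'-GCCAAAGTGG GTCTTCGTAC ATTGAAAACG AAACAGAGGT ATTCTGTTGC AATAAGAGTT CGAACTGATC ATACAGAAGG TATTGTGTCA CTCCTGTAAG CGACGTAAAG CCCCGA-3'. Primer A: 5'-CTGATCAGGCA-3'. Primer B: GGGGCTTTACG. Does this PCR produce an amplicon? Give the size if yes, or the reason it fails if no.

Primer A (CTGATCAGGCA) does not match the top strand, and its reverse complement TGCCTGATCAG does not match either.
With no annealing site for primer A, no amplification occurs.

No product — primer A has no binding site in the template.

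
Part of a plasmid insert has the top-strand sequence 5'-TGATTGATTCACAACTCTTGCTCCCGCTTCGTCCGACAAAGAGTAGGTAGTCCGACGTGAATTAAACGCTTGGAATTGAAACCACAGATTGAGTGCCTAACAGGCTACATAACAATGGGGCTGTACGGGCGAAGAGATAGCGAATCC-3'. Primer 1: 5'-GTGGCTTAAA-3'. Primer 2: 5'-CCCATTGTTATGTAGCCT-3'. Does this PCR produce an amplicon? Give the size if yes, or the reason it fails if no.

Primer 1 (GTGGCTTAAA) does not match the top strand, and its reverse complement TTTAAGCCAC does not match either.
With no annealing site for primer 1, no amplification occurs.

No product — primer 1 has no binding site in the template.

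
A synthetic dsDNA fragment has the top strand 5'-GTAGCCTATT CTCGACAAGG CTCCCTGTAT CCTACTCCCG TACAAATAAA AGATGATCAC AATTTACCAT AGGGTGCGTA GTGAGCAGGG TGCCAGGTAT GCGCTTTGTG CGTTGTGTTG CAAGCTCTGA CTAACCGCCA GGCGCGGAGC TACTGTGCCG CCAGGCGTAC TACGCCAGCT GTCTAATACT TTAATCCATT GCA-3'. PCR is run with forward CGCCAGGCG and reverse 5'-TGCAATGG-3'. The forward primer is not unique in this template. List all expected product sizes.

The forward primer CGCCAGGCG matches the top strand at positions 136–144, 159–167.
The reverse primer's reverse complement is CCATTGCA, matching at positions 196–203.
Each forward site pairs with the reverse site to give a product ending at position 203: sizes 68, 45 bp.

68 bp, 45 bp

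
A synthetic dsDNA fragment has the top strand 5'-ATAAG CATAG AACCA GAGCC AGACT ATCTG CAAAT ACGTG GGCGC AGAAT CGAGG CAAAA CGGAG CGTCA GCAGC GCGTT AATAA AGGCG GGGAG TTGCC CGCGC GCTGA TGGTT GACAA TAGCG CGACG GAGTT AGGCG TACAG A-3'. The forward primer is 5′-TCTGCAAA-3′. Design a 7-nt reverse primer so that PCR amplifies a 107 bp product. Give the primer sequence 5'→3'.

5'-CTCCGTC-3'

The forward primer binds at positions 27–34, so a 107 bp product ends at position 27 + 107 − 1 = 133.
The reverse primer anneals to the top strand over positions 127–133, i.e. to GACGGAG.
Its sequence written 5'→3' is the reverse complement: CTCCGTC.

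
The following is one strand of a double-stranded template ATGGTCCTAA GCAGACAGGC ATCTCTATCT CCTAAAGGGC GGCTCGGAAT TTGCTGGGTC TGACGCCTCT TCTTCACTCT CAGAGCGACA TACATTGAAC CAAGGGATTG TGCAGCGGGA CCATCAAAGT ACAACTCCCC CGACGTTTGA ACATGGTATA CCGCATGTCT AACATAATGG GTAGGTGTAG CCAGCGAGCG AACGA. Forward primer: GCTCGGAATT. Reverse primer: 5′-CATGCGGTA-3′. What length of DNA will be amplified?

The forward primer matches the template at positions 42–51.
The reverse primer's reverse complement is TACCGCATG, which matches the template at positions 159–167.
Amplicon spans positions 42–167: 126 bp.

126 bp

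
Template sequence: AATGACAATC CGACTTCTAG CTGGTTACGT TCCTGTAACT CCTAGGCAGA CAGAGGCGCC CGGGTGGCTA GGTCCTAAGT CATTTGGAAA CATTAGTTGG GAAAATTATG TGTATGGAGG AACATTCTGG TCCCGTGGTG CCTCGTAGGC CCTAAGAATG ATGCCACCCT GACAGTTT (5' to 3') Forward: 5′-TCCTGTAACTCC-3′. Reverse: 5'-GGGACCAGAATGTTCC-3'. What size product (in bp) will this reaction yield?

104 bp

Forward primer TCCTGTAACTCC is found on the top strand at positions 31–42.
Taking the reverse complement of GGGACCAGAATGTTCC gives GGAACATTCTGGTCCC, found at positions 119–134 on the template; the primer anneals here to the top strand with its 3' end pointing upstream.
Amplicon spans positions 31–134: 104 bp.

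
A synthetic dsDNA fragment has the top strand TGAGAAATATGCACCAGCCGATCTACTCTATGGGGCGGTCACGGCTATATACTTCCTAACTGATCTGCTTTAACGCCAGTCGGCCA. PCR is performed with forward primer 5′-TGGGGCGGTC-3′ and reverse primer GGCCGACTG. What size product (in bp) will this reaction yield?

Forward primer TGGGGCGGTC is found on the top strand at positions 31–40.
The reverse primer's reverse complement is CAGTCGGCC, which matches the template at positions 77–85.
Amplicon spans positions 31–85: 55 bp.

55 bp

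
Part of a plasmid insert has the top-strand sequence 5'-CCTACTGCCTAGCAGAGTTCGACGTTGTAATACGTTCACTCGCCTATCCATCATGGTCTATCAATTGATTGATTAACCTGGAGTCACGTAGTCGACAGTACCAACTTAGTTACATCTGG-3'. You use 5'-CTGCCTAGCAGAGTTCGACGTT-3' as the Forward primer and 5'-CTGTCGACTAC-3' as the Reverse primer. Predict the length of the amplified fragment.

94 bp

The forward primer matches the template at positions 5–26.
Reverse complement of the reverse primer: GTAGTCGACAG. This occurs on the top strand at positions 88–98.
Amplicon spans positions 5–98: 94 bp.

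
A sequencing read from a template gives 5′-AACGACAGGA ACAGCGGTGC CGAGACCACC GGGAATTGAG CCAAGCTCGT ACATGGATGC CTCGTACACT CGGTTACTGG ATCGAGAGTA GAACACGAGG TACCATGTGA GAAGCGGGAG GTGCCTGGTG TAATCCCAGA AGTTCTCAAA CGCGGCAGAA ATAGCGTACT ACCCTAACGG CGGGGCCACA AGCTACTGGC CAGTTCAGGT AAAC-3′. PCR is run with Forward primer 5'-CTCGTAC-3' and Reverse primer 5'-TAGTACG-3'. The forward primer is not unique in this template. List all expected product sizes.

126 bp, 111 bp

The forward primer CTCGTAC matches the top strand at positions 46–52, 61–67.
The reverse primer's reverse complement is CGTACTA, matching at positions 165–171.
Each forward site pairs with the reverse site to give a product ending at position 171: sizes 126, 111 bp.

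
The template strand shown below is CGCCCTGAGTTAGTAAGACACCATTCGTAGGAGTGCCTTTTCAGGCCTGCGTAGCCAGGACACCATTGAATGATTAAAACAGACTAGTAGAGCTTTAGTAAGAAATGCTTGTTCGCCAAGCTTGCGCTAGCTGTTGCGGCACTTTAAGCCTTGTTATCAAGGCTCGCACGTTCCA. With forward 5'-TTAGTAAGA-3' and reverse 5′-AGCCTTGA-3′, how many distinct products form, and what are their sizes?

Two products: 155 bp, 70 bp

The forward primer TTAGTAAGA matches the top strand at positions 10–18, 95–103.
The reverse primer's reverse complement is TCAAGGCT, matching at positions 157–164.
Each forward site pairs with the reverse site to give a product ending at position 164: sizes 155, 70 bp.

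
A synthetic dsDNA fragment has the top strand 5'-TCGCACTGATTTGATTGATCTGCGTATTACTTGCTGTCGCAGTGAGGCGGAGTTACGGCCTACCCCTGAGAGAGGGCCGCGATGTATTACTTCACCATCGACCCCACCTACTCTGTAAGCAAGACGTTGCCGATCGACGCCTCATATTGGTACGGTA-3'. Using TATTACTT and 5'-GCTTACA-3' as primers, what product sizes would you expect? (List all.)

96 bp, 36 bp

The forward primer TATTACTT matches the top strand at positions 25–32, 85–92.
The reverse primer's reverse complement is TGTAAGC, matching at positions 114–120.
Each forward site pairs with the reverse site to give a product ending at position 120: sizes 96, 36 bp.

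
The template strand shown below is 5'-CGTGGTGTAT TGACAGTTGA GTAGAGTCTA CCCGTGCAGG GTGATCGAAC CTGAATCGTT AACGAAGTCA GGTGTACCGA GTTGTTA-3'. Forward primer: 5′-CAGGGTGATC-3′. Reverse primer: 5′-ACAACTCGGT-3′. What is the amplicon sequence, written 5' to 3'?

Forward primer CAGGGTGATC is found on the top strand at positions 37–46.
Taking the reverse complement of ACAACTCGGT gives ACCGAGTTGT, found at positions 76–85 on the template; the primer anneals here to the top strand with its 3' end pointing upstream.
The product is the template from position 37 through 85 (49 bp).

5'-CAGGGTGATCGAACCTGAATCGTTAACGAAGTCAGGTGTACCGAGTTGT-3'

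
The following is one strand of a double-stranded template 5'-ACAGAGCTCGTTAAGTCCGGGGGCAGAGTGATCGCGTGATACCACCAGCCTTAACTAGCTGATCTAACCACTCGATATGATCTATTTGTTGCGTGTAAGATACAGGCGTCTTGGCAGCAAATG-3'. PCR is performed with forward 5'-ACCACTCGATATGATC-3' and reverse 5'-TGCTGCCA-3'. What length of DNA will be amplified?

53 bp

Scanning the template, ACCACTCGATATGATC occurs at positions 67–82; this primer anneals to the bottom strand there with its 3' end pointing downstream.
Reverse complement of the reverse primer: TGGCAGCA. This occurs on the top strand at positions 112–119.
The product runs from position 67 to position 119, so its length is 119 − 67 + 1 = 53 bp.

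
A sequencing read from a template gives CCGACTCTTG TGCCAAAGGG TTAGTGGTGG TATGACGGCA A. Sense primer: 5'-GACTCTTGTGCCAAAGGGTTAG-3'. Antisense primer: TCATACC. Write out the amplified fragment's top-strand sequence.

Scanning the template, GACTCTTGTGCCAAAGGGTTAG occurs at positions 3–24; this primer anneals to the bottom strand there with its 3' end pointing downstream.
Reverse complement of the reverse primer: GGTATGA. This occurs on the top strand at positions 29–35.
The product is the template from position 3 through 35 (33 bp).

5'-GACTCTTGTGCCAAAGGGTTAGTGGTGGTATGA-3'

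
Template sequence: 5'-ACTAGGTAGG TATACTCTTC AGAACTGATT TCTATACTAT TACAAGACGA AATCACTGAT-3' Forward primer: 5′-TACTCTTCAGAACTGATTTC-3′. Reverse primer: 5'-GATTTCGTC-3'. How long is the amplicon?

Scanning the template, TACTCTTCAGAACTGATTTC occurs at positions 13–32; this primer anneals to the bottom strand there with its 3' end pointing downstream.
Taking the reverse complement of GATTTCGTC gives GACGAAATC, found at positions 46–54 on the template; the primer anneals here to the top strand with its 3' end pointing upstream.
The product runs from position 13 to position 54, so its length is 54 − 13 + 1 = 42 bp.

42 bp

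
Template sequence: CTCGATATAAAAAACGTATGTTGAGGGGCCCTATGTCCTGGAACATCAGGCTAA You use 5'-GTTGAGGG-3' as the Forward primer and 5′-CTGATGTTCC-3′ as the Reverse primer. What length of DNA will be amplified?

Scanning the template, GTTGAGGG occurs at positions 20–27; this primer anneals to the bottom strand there with its 3' end pointing downstream.
Reverse complement of the reverse primer: GGAACATCAG. This occurs on the top strand at positions 40–49.
Amplicon spans positions 20–49: 30 bp.

30 bp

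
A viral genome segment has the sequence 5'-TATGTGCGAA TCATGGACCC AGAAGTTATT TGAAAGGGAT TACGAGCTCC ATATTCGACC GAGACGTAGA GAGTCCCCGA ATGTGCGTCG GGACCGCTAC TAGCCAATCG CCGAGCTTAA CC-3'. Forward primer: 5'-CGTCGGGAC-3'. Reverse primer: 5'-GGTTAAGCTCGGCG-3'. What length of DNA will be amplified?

37 bp

The forward primer matches the template at positions 86–94.
Reverse complement of the reverse primer: CGCCGAGCTTAACC. This occurs on the top strand at positions 109–122.
Amplicon spans positions 86–122: 37 bp.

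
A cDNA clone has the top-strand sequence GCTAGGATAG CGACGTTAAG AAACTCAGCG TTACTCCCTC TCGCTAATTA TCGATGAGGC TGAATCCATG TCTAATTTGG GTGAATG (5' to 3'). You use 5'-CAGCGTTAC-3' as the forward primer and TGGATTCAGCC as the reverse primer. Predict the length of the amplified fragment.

43 bp

Scanning the template, CAGCGTTAC occurs at positions 26–34; this primer anneals to the bottom strand there with its 3' end pointing downstream.
Taking the reverse complement of TGGATTCAGCC gives GGCTGAATCCA, found at positions 58–68 on the template; the primer anneals here to the top strand with its 3' end pointing upstream.
Amplicon spans positions 26–68: 43 bp.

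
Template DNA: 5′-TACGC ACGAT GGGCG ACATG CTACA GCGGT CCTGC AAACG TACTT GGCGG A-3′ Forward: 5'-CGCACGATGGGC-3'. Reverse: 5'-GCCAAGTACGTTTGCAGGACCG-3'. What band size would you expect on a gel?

46 bp

Forward primer CGCACGATGGGC is found on the top strand at positions 3–14.
Taking the reverse complement of GCCAAGTACGTTTGCAGGACCG gives CGGTCCTGCAAACGTACTTGGC, found at positions 27–48 on the template; the primer anneals here to the top strand with its 3' end pointing upstream.
Product length = (reverse-primer end) − (forward-primer start) + 1 = 48 − 3 + 1 = 46 bp.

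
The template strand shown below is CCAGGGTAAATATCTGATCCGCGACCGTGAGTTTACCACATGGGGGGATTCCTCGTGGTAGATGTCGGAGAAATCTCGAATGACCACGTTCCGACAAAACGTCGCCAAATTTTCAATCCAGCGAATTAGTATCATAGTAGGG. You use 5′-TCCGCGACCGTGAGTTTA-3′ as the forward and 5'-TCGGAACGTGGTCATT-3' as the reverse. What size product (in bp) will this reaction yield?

77 bp

The forward primer matches the template at positions 18–35.
Taking the reverse complement of TCGGAACGTGGTCATT gives AATGACCACGTTCCGA, found at positions 79–94 on the template; the primer anneals here to the top strand with its 3' end pointing upstream.
Amplicon spans positions 18–94: 77 bp.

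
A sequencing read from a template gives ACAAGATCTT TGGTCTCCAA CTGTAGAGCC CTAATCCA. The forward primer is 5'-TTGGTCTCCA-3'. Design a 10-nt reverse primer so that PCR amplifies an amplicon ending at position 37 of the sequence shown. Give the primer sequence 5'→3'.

The forward primer binds at positions 10–19; the product's 3' end on the top strand is position 37.
The reverse primer anneals to the top strand over positions 28–37, i.e. to GCCCTAATCC.
Its sequence written 5'→3' is the reverse complement: GGATTAGGGC.

5'-GGATTAGGGC-3'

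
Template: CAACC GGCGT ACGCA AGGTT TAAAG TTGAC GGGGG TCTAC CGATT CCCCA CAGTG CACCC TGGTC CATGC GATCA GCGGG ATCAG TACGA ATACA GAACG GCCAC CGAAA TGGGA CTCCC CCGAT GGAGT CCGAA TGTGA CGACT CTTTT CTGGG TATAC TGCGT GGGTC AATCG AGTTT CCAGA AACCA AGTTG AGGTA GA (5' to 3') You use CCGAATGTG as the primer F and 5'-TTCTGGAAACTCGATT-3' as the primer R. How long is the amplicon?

Forward primer CCGAATGTG is found on the top strand at positions 131–139.
The reverse primer's reverse complement is AATCGAGTTTCCAGAA, which matches the template at positions 171–186.
Amplicon spans positions 131–186: 56 bp.

56 bp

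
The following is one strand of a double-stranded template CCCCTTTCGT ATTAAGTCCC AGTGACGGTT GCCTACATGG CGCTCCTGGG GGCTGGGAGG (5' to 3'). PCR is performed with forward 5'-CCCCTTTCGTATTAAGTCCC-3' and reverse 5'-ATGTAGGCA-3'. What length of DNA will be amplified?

The forward primer matches the template at positions 1–20.
Taking the reverse complement of ATGTAGGCA gives TGCCTACAT, found at positions 30–38 on the template; the primer anneals here to the top strand with its 3' end pointing upstream.
The product runs from position 1 to position 38, so its length is 38 − 1 + 1 = 38 bp.

38 bp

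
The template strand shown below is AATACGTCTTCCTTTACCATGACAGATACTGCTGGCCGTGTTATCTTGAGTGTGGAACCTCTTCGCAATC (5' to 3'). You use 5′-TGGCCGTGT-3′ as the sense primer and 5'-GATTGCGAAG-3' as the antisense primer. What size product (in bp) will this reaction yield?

The forward primer matches the template at positions 33–41.
The reverse primer's reverse complement is CTTCGCAATC, which matches the template at positions 61–70.
The product runs from position 33 to position 70, so its length is 70 − 33 + 1 = 38 bp.

38 bp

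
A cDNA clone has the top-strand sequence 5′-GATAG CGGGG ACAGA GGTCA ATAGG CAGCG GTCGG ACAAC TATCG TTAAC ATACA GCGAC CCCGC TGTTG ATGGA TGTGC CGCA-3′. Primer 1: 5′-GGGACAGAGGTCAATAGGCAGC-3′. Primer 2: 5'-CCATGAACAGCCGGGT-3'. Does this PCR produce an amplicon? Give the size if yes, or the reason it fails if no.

Primer 2 (CCATGAACAGCCGGGT) does not match the top strand, and its reverse complement ACCCGGCTGTTCATGG does not match either.
With no annealing site for primer 2, no amplification occurs.

No product — primer 2 has no binding site in the template.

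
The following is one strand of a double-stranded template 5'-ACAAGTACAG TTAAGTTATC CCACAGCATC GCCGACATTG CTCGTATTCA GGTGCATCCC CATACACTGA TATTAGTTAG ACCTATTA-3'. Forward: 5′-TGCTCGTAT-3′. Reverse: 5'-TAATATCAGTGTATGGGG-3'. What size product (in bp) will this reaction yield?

Scanning the template, TGCTCGTAT occurs at positions 39–47; this primer anneals to the bottom strand there with its 3' end pointing downstream.
Taking the reverse complement of TAATATCAGTGTATGGGG gives CCCCATACACTGATATTA, found at positions 58–75 on the template; the primer anneals here to the top strand with its 3' end pointing upstream.
Product length = (reverse-primer end) − (forward-primer start) + 1 = 75 − 39 + 1 = 37 bp.

37 bp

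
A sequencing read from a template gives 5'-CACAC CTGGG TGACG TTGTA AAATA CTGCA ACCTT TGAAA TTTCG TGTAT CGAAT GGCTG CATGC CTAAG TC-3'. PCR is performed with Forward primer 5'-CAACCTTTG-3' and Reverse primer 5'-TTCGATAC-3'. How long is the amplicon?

Forward primer CAACCTTTG is found on the top strand at positions 29–37.
Taking the reverse complement of TTCGATAC gives GTATCGAA, found at positions 47–54 on the template; the primer anneals here to the top strand with its 3' end pointing upstream.
The product runs from position 29 to position 54, so its length is 54 − 29 + 1 = 26 bp.

26 bp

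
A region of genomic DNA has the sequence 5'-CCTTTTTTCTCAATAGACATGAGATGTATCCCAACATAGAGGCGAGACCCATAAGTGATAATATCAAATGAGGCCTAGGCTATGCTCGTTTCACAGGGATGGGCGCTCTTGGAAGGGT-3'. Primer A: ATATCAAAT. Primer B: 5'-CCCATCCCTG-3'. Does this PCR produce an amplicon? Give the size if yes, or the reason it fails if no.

Primer A (ATATCAAAT) matches the top strand at positions 61–69; it acts as a forward primer.
Primer B's reverse complement is CAGGGATGGG, matching the top strand at positions 94–103; it acts as a reverse primer.
The 3' ends face each other across positions 61–103, giving a 43 bp product.

Yes — a 43 bp product.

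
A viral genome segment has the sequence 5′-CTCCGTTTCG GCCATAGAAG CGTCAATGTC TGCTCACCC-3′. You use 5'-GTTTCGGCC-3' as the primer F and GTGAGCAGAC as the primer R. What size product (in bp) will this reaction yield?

33 bp

Forward primer GTTTCGGCC is found on the top strand at positions 5–13.
Taking the reverse complement of GTGAGCAGAC gives GTCTGCTCAC, found at positions 28–37 on the template; the primer anneals here to the top strand with its 3' end pointing upstream.
The product runs from position 5 to position 37, so its length is 37 − 5 + 1 = 33 bp.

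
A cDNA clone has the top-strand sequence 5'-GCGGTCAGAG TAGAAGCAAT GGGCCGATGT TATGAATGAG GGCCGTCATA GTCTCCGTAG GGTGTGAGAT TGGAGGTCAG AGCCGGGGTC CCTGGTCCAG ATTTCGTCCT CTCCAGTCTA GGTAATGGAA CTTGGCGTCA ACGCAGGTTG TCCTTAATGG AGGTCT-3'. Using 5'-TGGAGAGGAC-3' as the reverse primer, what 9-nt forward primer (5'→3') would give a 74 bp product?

The reverse primer's reverse complement GTCCTCTCCA matches the template at positions 106–115, so the product ends at position 115.
A 74 bp product then starts at position 115 − 74 + 1 = 42.
The forward primer is identical to the top strand there: GCCGTCATA.

5'-GCCGTCATA-3'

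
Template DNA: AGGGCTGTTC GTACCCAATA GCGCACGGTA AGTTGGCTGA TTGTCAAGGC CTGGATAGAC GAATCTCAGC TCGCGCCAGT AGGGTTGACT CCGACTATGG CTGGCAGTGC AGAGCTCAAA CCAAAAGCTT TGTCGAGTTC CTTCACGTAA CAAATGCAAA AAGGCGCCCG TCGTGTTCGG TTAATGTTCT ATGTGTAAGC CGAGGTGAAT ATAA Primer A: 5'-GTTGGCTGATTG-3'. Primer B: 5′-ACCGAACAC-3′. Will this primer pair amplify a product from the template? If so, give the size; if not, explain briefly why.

Primer A (GTTGGCTGATTG) matches the top strand at positions 32–43; it acts as a forward primer.
Primer B's reverse complement is GTGTTCGGT, matching the top strand at positions 173–181; it acts as a reverse primer.
The 3' ends face each other across positions 32–181, giving a 150 bp product.

Yes — a 150 bp product.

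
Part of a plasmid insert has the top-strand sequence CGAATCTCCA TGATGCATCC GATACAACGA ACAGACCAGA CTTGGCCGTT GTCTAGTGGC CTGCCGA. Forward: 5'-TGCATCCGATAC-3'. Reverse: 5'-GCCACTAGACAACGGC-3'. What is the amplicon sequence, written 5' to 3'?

5'-TGCATCCGATACAACGAACAGACCAGACTTGGCCGTTGTCTAGTGGC-3'

The forward primer matches the template at positions 14–25.
Taking the reverse complement of GCCACTAGACAACGGC gives GCCGTTGTCTAGTGGC, found at positions 45–60 on the template; the primer anneals here to the top strand with its 3' end pointing upstream.
The product is the template from position 14 through 60 (47 bp).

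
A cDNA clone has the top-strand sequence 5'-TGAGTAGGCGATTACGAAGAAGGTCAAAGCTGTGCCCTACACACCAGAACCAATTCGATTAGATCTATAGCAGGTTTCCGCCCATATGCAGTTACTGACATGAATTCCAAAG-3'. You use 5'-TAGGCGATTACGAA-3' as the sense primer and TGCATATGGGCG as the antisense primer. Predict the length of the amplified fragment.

Forward primer TAGGCGATTACGAA is found on the top strand at positions 5–18.
The reverse primer's reverse complement is CGCCCATATGCA, which matches the template at positions 79–90.
Amplicon spans positions 5–90: 86 bp.

86 bp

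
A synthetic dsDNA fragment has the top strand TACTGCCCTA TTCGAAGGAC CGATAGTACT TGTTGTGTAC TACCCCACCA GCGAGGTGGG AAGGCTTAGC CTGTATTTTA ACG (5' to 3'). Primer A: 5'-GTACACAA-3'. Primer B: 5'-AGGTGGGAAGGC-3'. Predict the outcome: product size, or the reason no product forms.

Primer A (GTACACAA) has reverse complement TTGTGTAC, which matches the top strand at positions 33–40; primer A anneals to the top strand there with its 3' end pointing upstream toward position 33.
Primer B (AGGTGGGAAGGC) matches the top strand directly at positions 54–65; it anneals to the bottom strand with its 3' end pointing downstream toward position 65.
The 3' ends diverge (primer A extends toward position 1, primer B toward position 83), so the primers never converge on a shared product.

No product — the primers' 3' ends point away from each other.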